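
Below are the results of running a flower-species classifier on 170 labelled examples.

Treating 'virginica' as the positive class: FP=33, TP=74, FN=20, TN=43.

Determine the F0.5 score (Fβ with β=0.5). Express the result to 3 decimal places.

Fβ = (1+β²)·TP / ((1+β²)·TP + β²·FN + FP), with β²=1/4
= 1.25·74 / (1.25·74 + 0.25·20 + 33) = 0.709

0.709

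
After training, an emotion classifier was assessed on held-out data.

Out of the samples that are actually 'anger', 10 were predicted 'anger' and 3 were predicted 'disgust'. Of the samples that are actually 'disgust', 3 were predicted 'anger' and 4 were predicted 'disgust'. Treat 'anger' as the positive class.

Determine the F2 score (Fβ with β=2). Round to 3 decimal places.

0.769

Fβ = (1+β²)·TP / ((1+β²)·TP + β²·FN + FP), with β²=4
= 5·10 / (5·10 + 4·3 + 3) = 0.769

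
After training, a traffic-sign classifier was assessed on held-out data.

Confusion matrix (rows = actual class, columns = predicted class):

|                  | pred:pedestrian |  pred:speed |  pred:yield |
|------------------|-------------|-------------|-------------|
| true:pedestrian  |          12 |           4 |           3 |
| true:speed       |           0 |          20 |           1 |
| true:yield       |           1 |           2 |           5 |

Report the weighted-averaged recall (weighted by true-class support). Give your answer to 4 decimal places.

0.7708

Per-class recall (TP/(TP+FN)):
  pedestrian: TP=12, FN=4+3=7 → 12/19 = 0.63158
  speed: TP=20, FN=0+1=1 → 20/21 = 0.95238
  yield: TP=5, FN=1+2=3 → 5/8 = 0.62500
Weighted-recall = Σ (supportᵢ/N)·recallᵢ with N=48: (19/48)·0.63158 + (21/48)·0.95238 + (8/48)·0.62500 = 0.7708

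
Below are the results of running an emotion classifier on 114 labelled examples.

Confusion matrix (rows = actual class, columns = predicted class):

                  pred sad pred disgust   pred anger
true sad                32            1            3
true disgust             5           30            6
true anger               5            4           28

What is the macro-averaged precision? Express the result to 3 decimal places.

0.792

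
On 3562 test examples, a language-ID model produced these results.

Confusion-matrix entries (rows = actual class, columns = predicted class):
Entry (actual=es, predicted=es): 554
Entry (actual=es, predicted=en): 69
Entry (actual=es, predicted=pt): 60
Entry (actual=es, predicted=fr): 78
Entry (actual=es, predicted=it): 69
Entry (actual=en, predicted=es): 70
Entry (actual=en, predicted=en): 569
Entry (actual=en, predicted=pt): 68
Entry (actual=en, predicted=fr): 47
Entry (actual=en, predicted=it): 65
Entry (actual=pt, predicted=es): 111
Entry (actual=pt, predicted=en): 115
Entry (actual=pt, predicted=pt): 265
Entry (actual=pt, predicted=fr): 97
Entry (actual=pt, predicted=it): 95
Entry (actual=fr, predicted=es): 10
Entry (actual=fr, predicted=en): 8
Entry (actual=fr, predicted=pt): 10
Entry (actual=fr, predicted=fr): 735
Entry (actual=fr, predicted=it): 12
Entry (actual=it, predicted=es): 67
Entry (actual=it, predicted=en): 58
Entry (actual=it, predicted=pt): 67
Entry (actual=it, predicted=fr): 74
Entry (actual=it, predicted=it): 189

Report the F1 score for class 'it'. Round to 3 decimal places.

0.427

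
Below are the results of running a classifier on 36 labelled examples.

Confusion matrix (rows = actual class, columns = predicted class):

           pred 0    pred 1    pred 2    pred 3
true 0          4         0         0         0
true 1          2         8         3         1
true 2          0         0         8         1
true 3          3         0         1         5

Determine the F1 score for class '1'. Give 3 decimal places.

Treat '1' as positive and all other classes as negative.
F1 score = 2·TP/(2·TP+FP+FN).
1: TP=8, FP=0+0+0=0, FN=2+3+1=6 → 16/22 = 0.7273

0.727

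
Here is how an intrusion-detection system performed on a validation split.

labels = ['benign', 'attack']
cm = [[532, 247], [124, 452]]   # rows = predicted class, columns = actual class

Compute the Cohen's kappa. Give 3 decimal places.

0.455

Observed agreement pₒ = trace/N = 984/1355 = 0.7262
Expected agreement pₑ = Σ (rowᵢ·colᵢ)/N² = (656·779 + 699·576)/1355² = 0.4976
κ = (pₒ − pₑ)/(1 − pₑ) = (0.7262 − 0.4976)/(1 − 0.4976) = 0.455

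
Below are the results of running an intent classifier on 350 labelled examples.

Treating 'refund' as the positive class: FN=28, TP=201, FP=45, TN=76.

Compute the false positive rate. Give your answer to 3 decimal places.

FPR = FP/(FP+TN) = 45/(45+76) = 0.372

0.372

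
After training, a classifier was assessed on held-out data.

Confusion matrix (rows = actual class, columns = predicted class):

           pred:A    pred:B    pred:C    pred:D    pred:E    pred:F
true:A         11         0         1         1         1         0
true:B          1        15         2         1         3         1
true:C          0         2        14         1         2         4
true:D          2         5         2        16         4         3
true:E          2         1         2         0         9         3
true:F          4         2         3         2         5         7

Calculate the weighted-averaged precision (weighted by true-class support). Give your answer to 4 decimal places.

Per-class precision (TP/(TP+FP)):
  A: TP=11, FP=1+0+2+2+4=9 → 11/20 = 0.55000
  B: TP=15, FP=0+2+5+1+2=10 → 15/25 = 0.60000
  C: TP=14, FP=1+2+2+2+3=10 → 14/24 = 0.58333
  D: TP=16, FP=1+1+1+0+2=5 → 16/21 = 0.76190
  E: TP=9, FP=1+3+2+4+5=15 → 9/24 = 0.37500
  F: TP=7, FP=0+1+4+3+3=11 → 7/18 = 0.38889
Weighted-precision = Σ (supportᵢ/N)·precisionᵢ with N=132: (14/132)·0.55000 + (23/132)·0.60000 + (23/132)·0.58333 + (32/132)·0.76190 + (17/132)·0.37500 + (23/132)·0.38889 = 0.5653

0.5653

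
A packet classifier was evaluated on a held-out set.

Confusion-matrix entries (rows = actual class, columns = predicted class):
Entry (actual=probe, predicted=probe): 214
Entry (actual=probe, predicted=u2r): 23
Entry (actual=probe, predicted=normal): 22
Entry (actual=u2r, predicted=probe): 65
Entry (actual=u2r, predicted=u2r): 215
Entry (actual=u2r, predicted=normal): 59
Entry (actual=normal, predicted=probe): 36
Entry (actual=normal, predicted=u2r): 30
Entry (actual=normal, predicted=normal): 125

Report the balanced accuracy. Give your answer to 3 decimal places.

0.705

Balanced accuracy = mean of per-class recall.
  probe: recall = 214/259 = 0.8263
  u2r: recall = 215/339 = 0.6342
  normal: recall = 125/191 = 0.6545
Mean = (0.8263 + 0.6342 + 0.6545) / 3 = 0.705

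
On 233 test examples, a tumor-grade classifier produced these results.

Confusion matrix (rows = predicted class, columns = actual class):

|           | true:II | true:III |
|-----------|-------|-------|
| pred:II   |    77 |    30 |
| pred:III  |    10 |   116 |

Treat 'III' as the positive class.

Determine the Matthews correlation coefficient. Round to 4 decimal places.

0.6596

MCC = (TP·TN − FP·FN) / √((TP+FP)(TP+FN)(TN+FP)(TN+FN))
Numerator = 116·77 − 10·30 = 8632
Denominator = √(126·146·87·107) = √171248364 = 13086.1898
MCC = 8632 / 13086.1898 = 0.6596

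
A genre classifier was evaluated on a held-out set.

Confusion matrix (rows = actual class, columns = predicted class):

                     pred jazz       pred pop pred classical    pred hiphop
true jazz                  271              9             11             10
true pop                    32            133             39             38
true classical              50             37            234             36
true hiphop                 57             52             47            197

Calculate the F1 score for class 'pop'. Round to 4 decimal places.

F1 score = 2·TP/(2·TP+FP+FN).
pop: TP=133, FP=9+37+52=98, FN=32+39+38=109 → 266/473 = 0.56237

0.5624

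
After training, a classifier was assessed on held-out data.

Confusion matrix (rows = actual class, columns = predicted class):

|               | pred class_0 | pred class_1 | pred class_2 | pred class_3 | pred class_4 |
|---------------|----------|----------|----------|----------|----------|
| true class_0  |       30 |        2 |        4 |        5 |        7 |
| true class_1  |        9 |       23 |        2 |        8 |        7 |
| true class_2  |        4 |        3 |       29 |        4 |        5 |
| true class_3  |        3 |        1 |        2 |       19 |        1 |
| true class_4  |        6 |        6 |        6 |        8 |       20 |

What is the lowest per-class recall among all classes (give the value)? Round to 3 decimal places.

0.435

Per-class recall (TP/(TP+FN)):
  class_0: TP=30, FN=2+4+5+7=18 → 30/48 = 0.6250
  class_1: TP=23, FN=9+2+8+7=26 → 23/49 = 0.4694
  class_2: TP=29, FN=4+3+4+5=16 → 29/45 = 0.6444
  class_3: TP=19, FN=3+1+2+1=7 → 19/26 = 0.7308
  class_4: TP=20, FN=6+6+6+8=26 → 20/46 = 0.4348
Lowest is class 'class_4' with recall = 0.435.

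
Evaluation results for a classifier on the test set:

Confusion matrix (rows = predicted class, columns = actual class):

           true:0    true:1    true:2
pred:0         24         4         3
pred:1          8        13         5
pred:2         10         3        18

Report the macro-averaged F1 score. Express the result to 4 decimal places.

0.6181

Per-class F1 score (2·TP/(2·TP+FP+FN)):
  0: TP=24, FP=4+3=7, FN=8+10=18 → 48/73 = 0.65753
  1: TP=13, FP=8+5=13, FN=4+3=7 → 26/46 = 0.56522
  2: TP=18, FP=10+3=13, FN=3+5=8 → 36/57 = 0.63158
Macro-F1 score = mean = (0.65753 + 0.56522 + 0.63158) / 3 = 0.6181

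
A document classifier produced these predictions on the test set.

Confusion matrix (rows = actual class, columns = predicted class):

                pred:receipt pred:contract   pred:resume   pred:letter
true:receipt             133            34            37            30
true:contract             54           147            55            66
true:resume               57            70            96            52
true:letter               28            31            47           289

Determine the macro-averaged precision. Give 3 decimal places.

Per-class precision (TP/(TP+FP)):
  receipt: TP=133, FP=54+57+28=139 → 133/272 = 0.4890
  contract: TP=147, FP=34+70+31=135 → 147/282 = 0.5213
  resume: TP=96, FP=37+55+47=139 → 96/235 = 0.4085
  letter: TP=289, FP=30+66+52=148 → 289/437 = 0.6613
Macro-precision = mean = (0.4890 + 0.5213 + 0.4085 + 0.6613) / 4 = 0.520

0.520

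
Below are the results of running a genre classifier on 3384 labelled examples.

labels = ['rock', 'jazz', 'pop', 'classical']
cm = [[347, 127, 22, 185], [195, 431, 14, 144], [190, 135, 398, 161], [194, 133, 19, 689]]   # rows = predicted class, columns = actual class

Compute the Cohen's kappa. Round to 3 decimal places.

0.399

Observed agreement pₒ = trace/N = 1865/3384 = 0.5511
Expected agreement pₑ = Σ (rowᵢ·colᵢ)/N² = (926·681 + 826·784 + 453·884 + 1179·1035)/3384² = 0.2531
κ = (pₒ − pₑ)/(1 − pₑ) = (0.5511 − 0.2531)/(1 − 0.2531) = 0.399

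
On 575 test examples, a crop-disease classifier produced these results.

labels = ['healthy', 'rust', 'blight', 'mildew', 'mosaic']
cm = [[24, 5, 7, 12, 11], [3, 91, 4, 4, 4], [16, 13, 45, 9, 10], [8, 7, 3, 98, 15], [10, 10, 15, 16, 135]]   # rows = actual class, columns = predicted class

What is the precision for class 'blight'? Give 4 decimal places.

Treat 'blight' as positive and all other classes as negative.
precision = TP/(TP+FP).
blight: TP=45, FP=7+4+3+15=29 → 45/74 = 0.60811

0.6081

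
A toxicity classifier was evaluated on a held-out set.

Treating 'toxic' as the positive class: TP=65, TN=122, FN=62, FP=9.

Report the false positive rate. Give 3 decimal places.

0.069

FPR = FP/(FP+TN) = 9/(9+122) = 0.069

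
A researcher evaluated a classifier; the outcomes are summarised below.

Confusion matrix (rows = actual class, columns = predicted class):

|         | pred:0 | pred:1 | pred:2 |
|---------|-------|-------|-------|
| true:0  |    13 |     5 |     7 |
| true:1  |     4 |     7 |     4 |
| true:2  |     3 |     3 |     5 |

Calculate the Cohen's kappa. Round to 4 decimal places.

0.2200

Observed agreement pₒ = trace/N = 25/51 = 0.49020
Expected agreement pₑ = Σ (rowᵢ·colᵢ)/N² = (25·20 + 15·15 + 11·16)/51² = 0.34641
κ = (pₒ − pₑ)/(1 − pₑ) = (0.49020 − 0.34641)/(1 − 0.34641) = 0.2200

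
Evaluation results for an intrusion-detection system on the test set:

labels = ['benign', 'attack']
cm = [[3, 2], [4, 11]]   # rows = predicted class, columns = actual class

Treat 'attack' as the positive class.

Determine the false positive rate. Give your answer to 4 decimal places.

0.5714

FPR = FP/(FP+TN) = 4/(4+3) = 0.5714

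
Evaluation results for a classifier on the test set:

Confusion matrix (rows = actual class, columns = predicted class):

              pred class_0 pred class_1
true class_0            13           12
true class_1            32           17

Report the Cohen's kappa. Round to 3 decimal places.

Observed agreement pₒ = trace/N = 30/74 = 0.4054
Expected agreement pₑ = Σ (rowᵢ·colᵢ)/N² = (25·45 + 49·29)/74² = 0.4649
κ = (pₒ − pₑ)/(1 − pₑ) = (0.4054 − 0.4649)/(1 − 0.4649) = -0.111

-0.111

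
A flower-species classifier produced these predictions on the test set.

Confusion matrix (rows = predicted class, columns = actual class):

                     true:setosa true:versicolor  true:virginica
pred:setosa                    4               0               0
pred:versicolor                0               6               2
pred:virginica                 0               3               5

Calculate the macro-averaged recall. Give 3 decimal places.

0.794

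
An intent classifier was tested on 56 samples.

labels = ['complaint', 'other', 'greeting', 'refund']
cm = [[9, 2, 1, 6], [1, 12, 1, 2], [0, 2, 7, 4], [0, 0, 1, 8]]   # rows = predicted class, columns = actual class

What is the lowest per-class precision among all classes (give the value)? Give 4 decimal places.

0.5000

Per-class precision (TP/(TP+FP)):
  complaint: TP=9, FP=2+1+6=9 → 9/18 = 0.50000
  other: TP=12, FP=1+1+2=4 → 12/16 = 0.75000
  greeting: TP=7, FP=0+2+4=6 → 7/13 = 0.53846
  refund: TP=8, FP=0+0+1=1 → 8/9 = 0.88889
Lowest is class 'complaint' with precision = 0.5000.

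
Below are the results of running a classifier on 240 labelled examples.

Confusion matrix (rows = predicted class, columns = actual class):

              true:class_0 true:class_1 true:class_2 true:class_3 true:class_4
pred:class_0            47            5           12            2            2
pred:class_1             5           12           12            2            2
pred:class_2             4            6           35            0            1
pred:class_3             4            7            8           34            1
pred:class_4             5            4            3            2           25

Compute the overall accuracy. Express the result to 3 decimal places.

0.638

Accuracy = trace / total = (47+12+35+34+25=153) / 240 = 153/240 = 0.638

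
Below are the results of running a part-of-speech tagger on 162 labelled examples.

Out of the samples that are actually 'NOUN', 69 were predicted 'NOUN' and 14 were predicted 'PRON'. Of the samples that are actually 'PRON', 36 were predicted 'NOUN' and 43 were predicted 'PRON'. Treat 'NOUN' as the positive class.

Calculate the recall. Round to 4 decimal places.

Recall = TP/(TP+FN) = 69/(69+14) = 69/83 = 0.8313

0.8313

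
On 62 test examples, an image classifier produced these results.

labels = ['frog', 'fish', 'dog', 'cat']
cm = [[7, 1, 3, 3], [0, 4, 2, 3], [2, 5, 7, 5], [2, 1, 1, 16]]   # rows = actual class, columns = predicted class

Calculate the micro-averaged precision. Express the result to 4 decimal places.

Micro-averaging pools counts across classes: ΣTP=34, ΣFP=28, ΣFN=28.
Micro-precision = TP/(TP+FP) on pooled counts = 0.5484 (equals overall accuracy in single-label multiclass).

0.5484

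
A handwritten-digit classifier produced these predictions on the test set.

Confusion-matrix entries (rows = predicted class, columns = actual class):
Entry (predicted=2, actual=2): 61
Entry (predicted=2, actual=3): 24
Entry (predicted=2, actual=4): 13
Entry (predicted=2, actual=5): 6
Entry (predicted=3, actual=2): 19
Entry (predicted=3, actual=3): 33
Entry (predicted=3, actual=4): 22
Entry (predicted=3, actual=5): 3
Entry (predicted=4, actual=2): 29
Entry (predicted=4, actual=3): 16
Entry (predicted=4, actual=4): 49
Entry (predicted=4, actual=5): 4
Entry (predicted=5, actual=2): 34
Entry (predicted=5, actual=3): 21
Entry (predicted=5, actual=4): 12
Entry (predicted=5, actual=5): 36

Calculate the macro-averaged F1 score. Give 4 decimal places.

0.4647

Per-class F1 score (2·TP/(2·TP+FP+FN)):
  2: TP=61, FP=24+13+6=43, FN=19+29+34=82 → 122/247 = 0.49393
  3: TP=33, FP=19+22+3=44, FN=24+16+21=61 → 66/171 = 0.38596
  4: TP=49, FP=29+16+4=49, FN=13+22+12=47 → 98/194 = 0.50515
  5: TP=36, FP=34+21+12=67, FN=6+3+4=13 → 72/152 = 0.47368
Macro-F1 score = mean = (0.49393 + 0.38596 + 0.50515 + 0.47368) / 4 = 0.4647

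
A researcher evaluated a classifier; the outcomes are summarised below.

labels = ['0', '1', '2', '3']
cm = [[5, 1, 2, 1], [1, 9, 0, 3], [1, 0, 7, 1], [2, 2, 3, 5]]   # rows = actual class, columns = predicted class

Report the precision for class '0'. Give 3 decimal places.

One-vs-rest for '0': TP = diagonal; FP = other classes predicted '0'; FN = '0' predicted as other.
precision = TP/(TP+FP).
0: TP=5, FP=1+1+2=4 → 5/9 = 0.5556

0.556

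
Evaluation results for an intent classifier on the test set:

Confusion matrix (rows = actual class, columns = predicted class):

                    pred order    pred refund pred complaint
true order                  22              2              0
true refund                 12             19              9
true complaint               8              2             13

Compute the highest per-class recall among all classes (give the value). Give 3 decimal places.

0.917

Per-class recall (TP/(TP+FN)):
  order: TP=22, FN=2+0=2 → 22/24 = 0.9167
  refund: TP=19, FN=12+9=21 → 19/40 = 0.4750
  complaint: TP=13, FN=8+2=10 → 13/23 = 0.5652
Highest is class 'order' with recall = 0.917.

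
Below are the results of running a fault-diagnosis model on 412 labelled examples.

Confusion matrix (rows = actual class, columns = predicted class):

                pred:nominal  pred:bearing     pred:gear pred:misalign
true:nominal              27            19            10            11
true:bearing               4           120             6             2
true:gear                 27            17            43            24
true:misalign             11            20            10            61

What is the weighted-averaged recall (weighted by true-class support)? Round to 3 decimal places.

0.609

Per-class recall (TP/(TP+FN)):
  nominal: TP=27, FN=19+10+11=40 → 27/67 = 0.4030
  bearing: TP=120, FN=4+6+2=12 → 120/132 = 0.9091
  gear: TP=43, FN=27+17+24=68 → 43/111 = 0.3874
  misalign: TP=61, FN=11+20+10=41 → 61/102 = 0.5980
Weighted-recall = Σ (supportᵢ/N)·recallᵢ with N=412: (67/412)·0.4030 + (132/412)·0.9091 + (111/412)·0.3874 + (102/412)·0.5980 = 0.609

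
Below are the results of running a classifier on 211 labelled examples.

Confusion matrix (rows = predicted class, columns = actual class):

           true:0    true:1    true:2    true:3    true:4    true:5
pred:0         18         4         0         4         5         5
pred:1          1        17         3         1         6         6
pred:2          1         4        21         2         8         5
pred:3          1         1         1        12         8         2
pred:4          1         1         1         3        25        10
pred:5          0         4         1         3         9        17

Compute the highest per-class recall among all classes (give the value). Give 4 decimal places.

Per-class recall (TP/(TP+FN)):
  0: TP=18, FN=1+1+1+1+0=4 → 18/22 = 0.81818
  1: TP=17, FN=4+4+1+1+4=14 → 17/31 = 0.54839
  2: TP=21, FN=0+3+1+1+1=6 → 21/27 = 0.77778
  3: TP=12, FN=4+1+2+3+3=13 → 12/25 = 0.48000
  4: TP=25, FN=5+6+8+8+9=36 → 25/61 = 0.40984
  5: TP=17, FN=5+6+5+2+10=28 → 17/45 = 0.37778
Highest is class '0' with recall = 0.8182.

0.8182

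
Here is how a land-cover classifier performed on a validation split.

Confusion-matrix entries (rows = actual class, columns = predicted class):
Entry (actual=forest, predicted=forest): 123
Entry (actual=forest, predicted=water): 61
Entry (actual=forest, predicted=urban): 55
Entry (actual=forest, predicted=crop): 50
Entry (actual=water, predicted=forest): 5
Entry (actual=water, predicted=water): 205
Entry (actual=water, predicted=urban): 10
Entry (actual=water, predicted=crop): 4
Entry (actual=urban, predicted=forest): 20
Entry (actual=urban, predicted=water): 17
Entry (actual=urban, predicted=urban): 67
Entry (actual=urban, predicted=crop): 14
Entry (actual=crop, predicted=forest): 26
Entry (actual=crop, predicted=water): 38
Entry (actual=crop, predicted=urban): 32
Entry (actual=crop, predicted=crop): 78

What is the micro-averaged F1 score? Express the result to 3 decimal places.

0.588

Micro-averaging pools counts across classes: ΣTP=473, ΣFP=332, ΣFN=332.
Micro-F1 score = 2·TP/(2·TP+FP+FN) on pooled counts = 0.588 (equals overall accuracy in single-label multiclass).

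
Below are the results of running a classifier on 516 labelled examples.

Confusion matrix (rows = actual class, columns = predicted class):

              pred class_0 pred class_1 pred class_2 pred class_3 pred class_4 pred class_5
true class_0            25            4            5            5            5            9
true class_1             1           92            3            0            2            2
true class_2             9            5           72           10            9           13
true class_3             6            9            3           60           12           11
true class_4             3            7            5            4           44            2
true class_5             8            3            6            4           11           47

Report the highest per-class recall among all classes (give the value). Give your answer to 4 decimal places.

0.9200

Per-class recall (TP/(TP+FN)):
  class_0: TP=25, FN=4+5+5+5+9=28 → 25/53 = 0.47170
  class_1: TP=92, FN=1+3+0+2+2=8 → 92/100 = 0.92000
  class_2: TP=72, FN=9+5+10+9+13=46 → 72/118 = 0.61017
  class_3: TP=60, FN=6+9+3+12+11=41 → 60/101 = 0.59406
  class_4: TP=44, FN=3+7+5+4+2=21 → 44/65 = 0.67692
  class_5: TP=47, FN=8+3+6+4+11=32 → 47/79 = 0.59494
Highest is class 'class_1' with recall = 0.9200.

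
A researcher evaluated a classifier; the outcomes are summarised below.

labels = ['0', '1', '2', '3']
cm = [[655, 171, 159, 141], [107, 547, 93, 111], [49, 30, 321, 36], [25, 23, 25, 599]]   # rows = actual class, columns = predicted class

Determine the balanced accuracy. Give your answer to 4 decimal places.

Balanced accuracy = mean of per-class recall.
  0: recall = 655/1126 = 0.58171
  1: recall = 547/858 = 0.63753
  2: recall = 321/436 = 0.73624
  3: recall = 599/672 = 0.89137
Mean = (0.58171 + 0.63753 + 0.73624 + 0.89137) / 4 = 0.7117

0.7117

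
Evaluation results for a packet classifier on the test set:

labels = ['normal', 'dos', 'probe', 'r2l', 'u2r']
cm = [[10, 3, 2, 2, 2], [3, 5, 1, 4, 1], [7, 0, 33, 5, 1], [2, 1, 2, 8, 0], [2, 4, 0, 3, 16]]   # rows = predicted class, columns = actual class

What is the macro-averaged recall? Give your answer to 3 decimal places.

Per-class recall (TP/(TP+FN)):
  normal: TP=10, FN=3+7+2+2=14 → 10/24 = 0.4167
  dos: TP=5, FN=3+0+1+4=8 → 5/13 = 0.3846
  probe: TP=33, FN=2+1+2+0=5 → 33/38 = 0.8684
  r2l: TP=8, FN=2+4+5+3=14 → 8/22 = 0.3636
  u2r: TP=16, FN=2+1+1+0=4 → 16/20 = 0.8000
Macro-recall = mean = (0.4167 + 0.3846 + 0.8684 + 0.3636 + 0.8000) / 5 = 0.567

0.567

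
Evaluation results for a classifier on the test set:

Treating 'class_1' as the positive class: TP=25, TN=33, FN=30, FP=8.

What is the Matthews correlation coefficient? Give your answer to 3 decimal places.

0.270

MCC = (TP·TN − FP·FN) / √((TP+FP)(TP+FN)(TN+FP)(TN+FN))
Numerator = 25·33 − 8·30 = 585
Denominator = √(33·55·41·63) = √4688145 = 2165.2125
MCC = 585 / 2165.2125 = 0.270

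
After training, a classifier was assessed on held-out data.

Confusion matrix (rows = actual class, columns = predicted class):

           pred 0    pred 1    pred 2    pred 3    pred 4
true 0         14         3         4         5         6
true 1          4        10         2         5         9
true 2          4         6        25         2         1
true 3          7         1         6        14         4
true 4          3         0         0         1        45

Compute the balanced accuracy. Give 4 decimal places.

0.5569

Balanced accuracy = mean of per-class recall.
  0: recall = 14/32 = 0.43750
  1: recall = 10/30 = 0.33333
  2: recall = 25/38 = 0.65789
  3: recall = 14/32 = 0.43750
  4: recall = 45/49 = 0.91837
Mean = (0.43750 + 0.33333 + 0.65789 + 0.43750 + 0.91837) / 5 = 0.5569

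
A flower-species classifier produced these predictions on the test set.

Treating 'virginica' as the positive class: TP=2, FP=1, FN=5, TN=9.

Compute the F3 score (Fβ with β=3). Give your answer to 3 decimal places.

0.303

Fβ = (1+β²)·TP / ((1+β²)·TP + β²·FN + FP), with β²=9
= 10·2 / (10·2 + 9·5 + 1) = 0.303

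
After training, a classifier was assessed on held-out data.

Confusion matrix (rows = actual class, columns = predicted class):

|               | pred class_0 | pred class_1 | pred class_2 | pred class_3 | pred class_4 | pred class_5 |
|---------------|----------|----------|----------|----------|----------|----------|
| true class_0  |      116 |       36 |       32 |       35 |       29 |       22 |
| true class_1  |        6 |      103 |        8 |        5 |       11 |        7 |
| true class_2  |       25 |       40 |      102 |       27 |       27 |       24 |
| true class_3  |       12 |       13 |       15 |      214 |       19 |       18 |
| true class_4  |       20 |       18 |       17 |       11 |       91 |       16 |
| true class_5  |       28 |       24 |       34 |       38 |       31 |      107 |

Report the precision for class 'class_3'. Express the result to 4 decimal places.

One-vs-rest for 'class_3': TP = diagonal; FP = other classes predicted 'class_3'; FN = 'class_3' predicted as other.
precision = TP/(TP+FP).
class_3: TP=214, FP=35+5+27+11+38=116 → 214/330 = 0.64848

0.6485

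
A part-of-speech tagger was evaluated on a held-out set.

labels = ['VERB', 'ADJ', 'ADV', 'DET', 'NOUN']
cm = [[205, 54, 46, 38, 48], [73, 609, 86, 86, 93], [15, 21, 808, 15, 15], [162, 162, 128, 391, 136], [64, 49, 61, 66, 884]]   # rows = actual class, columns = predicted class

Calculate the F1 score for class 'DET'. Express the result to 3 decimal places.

Take TP from the diagonal, FP from the rest of the 'DET' prediction marginal, FN from the rest of the 'DET' actual marginal.
F1 score = 2·TP/(2·TP+FP+FN).
DET: TP=391, FP=38+86+15+66=205, FN=162+162+128+136=588 → 782/1575 = 0.4965

0.497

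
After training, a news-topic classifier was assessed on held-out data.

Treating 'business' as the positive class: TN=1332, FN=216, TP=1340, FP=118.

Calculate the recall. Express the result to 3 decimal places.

0.861

Recall = TP/(TP+FN) = 1340/(1340+216) = 1340/1556 = 0.861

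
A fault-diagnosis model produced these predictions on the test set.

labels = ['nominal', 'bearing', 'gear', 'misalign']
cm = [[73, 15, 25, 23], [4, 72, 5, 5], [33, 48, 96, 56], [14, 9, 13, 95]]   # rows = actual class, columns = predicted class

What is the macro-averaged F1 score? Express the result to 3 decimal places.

0.579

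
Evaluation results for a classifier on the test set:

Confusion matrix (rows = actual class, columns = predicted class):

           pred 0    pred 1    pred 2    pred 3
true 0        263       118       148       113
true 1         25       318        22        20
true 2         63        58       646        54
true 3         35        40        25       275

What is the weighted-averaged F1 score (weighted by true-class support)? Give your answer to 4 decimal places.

0.6656

Per-class F1 score (2·TP/(2·TP+FP+FN)):
  0: TP=263, FP=25+63+35=123, FN=118+148+113=379 → 526/1028 = 0.51167
  1: TP=318, FP=118+58+40=216, FN=25+22+20=67 → 636/919 = 0.69206
  2: TP=646, FP=148+22+25=195, FN=63+58+54=175 → 1292/1662 = 0.77738
  3: TP=275, FP=113+20+54=187, FN=35+40+25=100 → 550/837 = 0.65711
Weighted-F1 score = Σ (supportᵢ/N)·F1 scoreᵢ with N=2223: (642/2223)·0.51167 + (385/2223)·0.69206 + (821/2223)·0.77738 + (375/2223)·0.65711 = 0.6656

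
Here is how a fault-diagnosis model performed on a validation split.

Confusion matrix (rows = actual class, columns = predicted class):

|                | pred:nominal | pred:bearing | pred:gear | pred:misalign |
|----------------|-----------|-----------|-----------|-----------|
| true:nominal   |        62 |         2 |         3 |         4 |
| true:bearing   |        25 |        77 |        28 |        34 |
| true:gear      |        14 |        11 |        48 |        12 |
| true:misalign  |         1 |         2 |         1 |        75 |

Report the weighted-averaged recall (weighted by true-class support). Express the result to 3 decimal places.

0.657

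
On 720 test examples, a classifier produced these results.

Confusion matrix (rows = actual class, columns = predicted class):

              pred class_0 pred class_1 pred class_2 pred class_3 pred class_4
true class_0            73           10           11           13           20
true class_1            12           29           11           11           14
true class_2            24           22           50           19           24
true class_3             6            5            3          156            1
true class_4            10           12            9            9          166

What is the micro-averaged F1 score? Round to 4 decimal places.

Micro-averaging pools counts across classes: ΣTP=474, ΣFP=246, ΣFN=246.
Micro-F1 score = 2·TP/(2·TP+FP+FN) on pooled counts = 0.6583 (equals overall accuracy in single-label multiclass).

0.6583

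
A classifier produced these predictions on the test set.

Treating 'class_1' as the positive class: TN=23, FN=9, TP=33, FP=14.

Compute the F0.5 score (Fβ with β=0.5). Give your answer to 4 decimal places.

0.7174

Fβ = (1+β²)·TP / ((1+β²)·TP + β²·FN + FP), with β²=1/4
= 1.25·33 / (1.25·33 + 0.25·9 + 14) = 0.7174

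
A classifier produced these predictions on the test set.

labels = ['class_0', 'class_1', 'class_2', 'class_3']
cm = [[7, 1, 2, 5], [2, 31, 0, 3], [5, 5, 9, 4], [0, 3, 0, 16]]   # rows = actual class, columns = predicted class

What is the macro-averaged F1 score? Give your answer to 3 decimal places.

Per-class F1 score (2·TP/(2·TP+FP+FN)):
  class_0: TP=7, FP=2+5+0=7, FN=1+2+5=8 → 14/29 = 0.4828
  class_1: TP=31, FP=1+5+3=9, FN=2+0+3=5 → 62/76 = 0.8158
  class_2: TP=9, FP=2+0+0=2, FN=5+5+4=14 → 18/34 = 0.5294
  class_3: TP=16, FP=5+3+4=12, FN=0+3+0=3 → 32/47 = 0.6809
Macro-F1 score = mean = (0.4828 + 0.8158 + 0.5294 + 0.6809) / 4 = 0.627

0.627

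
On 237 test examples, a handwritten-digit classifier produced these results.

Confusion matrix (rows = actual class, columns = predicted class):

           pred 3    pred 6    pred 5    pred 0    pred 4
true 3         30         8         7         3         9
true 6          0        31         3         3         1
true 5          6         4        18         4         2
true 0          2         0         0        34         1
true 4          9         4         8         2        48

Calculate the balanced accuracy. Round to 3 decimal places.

0.693

Balanced accuracy = mean of per-class recall.
  3: recall = 30/57 = 0.5263
  6: recall = 31/38 = 0.8158
  5: recall = 18/34 = 0.5294
  0: recall = 34/37 = 0.9189
  4: recall = 48/71 = 0.6761
Mean = (0.5263 + 0.8158 + 0.5294 + 0.9189 + 0.6761) / 5 = 0.693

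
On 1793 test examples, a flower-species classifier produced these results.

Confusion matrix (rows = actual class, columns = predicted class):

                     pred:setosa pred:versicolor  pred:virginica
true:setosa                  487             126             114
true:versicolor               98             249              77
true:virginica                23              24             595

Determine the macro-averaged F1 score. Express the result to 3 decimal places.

0.723

Per-class F1 score (2·TP/(2·TP+FP+FN)):
  setosa: TP=487, FP=98+23=121, FN=126+114=240 → 974/1335 = 0.7296
  versicolor: TP=249, FP=126+24=150, FN=98+77=175 → 498/823 = 0.6051
  virginica: TP=595, FP=114+77=191, FN=23+24=47 → 1190/1428 = 0.8333
Macro-F1 score = mean = (0.7296 + 0.6051 + 0.8333) / 3 = 0.723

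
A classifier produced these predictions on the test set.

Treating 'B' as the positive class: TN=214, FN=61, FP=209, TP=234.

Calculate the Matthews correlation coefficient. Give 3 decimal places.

0.303

MCC = (TP·TN − FP·FN) / √((TP+FP)(TP+FN)(TN+FP)(TN+FN))
Numerator = 234·214 − 209·61 = 37327
Denominator = √(443·295·423·275) = √15201932625 = 123296.1176
MCC = 37327 / 123296.1176 = 0.303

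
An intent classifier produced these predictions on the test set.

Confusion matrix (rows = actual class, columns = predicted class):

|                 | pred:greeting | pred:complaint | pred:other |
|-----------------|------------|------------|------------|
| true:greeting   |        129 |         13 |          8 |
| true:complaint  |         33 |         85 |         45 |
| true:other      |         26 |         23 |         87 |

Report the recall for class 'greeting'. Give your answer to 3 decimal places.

One-vs-rest for 'greeting': TP = diagonal; FP = other classes predicted 'greeting'; FN = 'greeting' predicted as other.
recall = TP/(TP+FN).
greeting: TP=129, FN=13+8=21 → 129/150 = 0.8600

0.860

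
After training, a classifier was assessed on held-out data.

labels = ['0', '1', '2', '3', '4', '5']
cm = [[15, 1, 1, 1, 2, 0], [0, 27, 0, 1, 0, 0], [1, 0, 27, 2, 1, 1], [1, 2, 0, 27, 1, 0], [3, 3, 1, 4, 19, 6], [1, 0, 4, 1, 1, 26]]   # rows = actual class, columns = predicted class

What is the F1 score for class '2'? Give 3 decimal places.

Take TP from the diagonal, FP from the rest of the '2' prediction marginal, FN from the rest of the '2' actual marginal.
F1 score = 2·TP/(2·TP+FP+FN).
2: TP=27, FP=1+0+0+1+4=6, FN=1+0+2+1+1=5 → 54/65 = 0.8308

0.831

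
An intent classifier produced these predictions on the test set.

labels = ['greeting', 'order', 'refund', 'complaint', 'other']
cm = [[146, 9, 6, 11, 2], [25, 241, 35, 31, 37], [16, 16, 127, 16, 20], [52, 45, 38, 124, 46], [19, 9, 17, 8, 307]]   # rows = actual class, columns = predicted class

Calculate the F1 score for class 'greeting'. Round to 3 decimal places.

0.676

Treat 'greeting' as positive and all other classes as negative.
F1 score = 2·TP/(2·TP+FP+FN).
greeting: TP=146, FP=25+16+52+19=112, FN=9+6+11+2=28 → 292/432 = 0.6759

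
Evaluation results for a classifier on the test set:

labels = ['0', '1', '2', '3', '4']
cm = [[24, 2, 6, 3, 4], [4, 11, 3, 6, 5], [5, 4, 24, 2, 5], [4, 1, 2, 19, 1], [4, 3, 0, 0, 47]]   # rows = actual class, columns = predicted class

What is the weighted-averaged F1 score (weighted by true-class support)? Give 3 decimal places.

0.654

Per-class F1 score (2·TP/(2·TP+FP+FN)):
  0: TP=24, FP=4+5+4+4=17, FN=2+6+3+4=15 → 48/80 = 0.6000
  1: TP=11, FP=2+4+1+3=10, FN=4+3+6+5=18 → 22/50 = 0.4400
  2: TP=24, FP=6+3+2+0=11, FN=5+4+2+5=16 → 48/75 = 0.6400
  3: TP=19, FP=3+6+2+0=11, FN=4+1+2+1=8 → 38/57 = 0.6667
  4: TP=47, FP=4+5+5+1=15, FN=4+3+0+0=7 → 94/116 = 0.8103
Weighted-F1 score = Σ (supportᵢ/N)·F1 scoreᵢ with N=189: (39/189)·0.6000 + (29/189)·0.4400 + (40/189)·0.6400 + (27/189)·0.6667 + (54/189)·0.8103 = 0.654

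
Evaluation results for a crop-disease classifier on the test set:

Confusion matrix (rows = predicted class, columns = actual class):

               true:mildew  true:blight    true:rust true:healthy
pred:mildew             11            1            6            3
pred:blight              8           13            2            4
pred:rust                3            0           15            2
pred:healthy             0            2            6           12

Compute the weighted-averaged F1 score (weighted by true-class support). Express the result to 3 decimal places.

0.579

Per-class F1 score (2·TP/(2·TP+FP+FN)):
  mildew: TP=11, FP=1+6+3=10, FN=8+3+0=11 → 22/43 = 0.5116
  blight: TP=13, FP=8+2+4=14, FN=1+0+2=3 → 26/43 = 0.6047
  rust: TP=15, FP=3+0+2=5, FN=6+2+6=14 → 30/49 = 0.6122
  healthy: TP=12, FP=0+2+6=8, FN=3+4+2=9 → 24/41 = 0.5854
Weighted-F1 score = Σ (supportᵢ/N)·F1 scoreᵢ with N=88: (22/88)·0.5116 + (16/88)·0.6047 + (29/88)·0.6122 + (21/88)·0.5854 = 0.579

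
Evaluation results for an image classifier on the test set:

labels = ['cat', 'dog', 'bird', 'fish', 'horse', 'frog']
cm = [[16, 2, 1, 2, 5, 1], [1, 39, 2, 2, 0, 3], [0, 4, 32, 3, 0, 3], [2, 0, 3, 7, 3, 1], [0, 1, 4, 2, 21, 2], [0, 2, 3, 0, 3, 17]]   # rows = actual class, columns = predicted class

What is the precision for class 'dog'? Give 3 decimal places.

0.813

Take TP from the diagonal, FP from the rest of the 'dog' prediction marginal, FN from the rest of the 'dog' actual marginal.
precision = TP/(TP+FP).
dog: TP=39, FP=2+4+0+1+2=9 → 39/48 = 0.8125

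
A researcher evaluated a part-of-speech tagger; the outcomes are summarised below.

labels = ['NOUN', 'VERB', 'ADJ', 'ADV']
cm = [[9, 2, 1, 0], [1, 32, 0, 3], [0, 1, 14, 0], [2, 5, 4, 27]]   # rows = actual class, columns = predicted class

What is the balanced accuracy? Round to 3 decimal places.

0.821

Balanced accuracy = mean of per-class recall.
  NOUN: recall = 9/12 = 0.7500
  VERB: recall = 32/36 = 0.8889
  ADJ: recall = 14/15 = 0.9333
  ADV: recall = 27/38 = 0.7105
Mean = (0.7500 + 0.8889 + 0.9333 + 0.7105) / 4 = 0.821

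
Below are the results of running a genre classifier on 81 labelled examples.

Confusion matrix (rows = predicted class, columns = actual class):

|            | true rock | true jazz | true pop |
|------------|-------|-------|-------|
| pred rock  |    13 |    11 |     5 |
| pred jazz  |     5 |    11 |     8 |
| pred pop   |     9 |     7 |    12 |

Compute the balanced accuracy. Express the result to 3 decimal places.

Balanced accuracy = mean of per-class recall.
  rock: recall = 13/27 = 0.4815
  jazz: recall = 11/29 = 0.3793
  pop: recall = 12/25 = 0.4800
Mean = (0.4815 + 0.3793 + 0.4800) / 3 = 0.447

0.447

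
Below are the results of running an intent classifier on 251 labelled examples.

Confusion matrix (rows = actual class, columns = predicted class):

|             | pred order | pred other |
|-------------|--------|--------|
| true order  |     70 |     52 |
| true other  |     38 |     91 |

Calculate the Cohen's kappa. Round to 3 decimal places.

Observed agreement pₒ = trace/N = 161/251 = 0.6414
Expected agreement pₑ = Σ (rowᵢ·colᵢ)/N² = (122·108 + 129·143)/251² = 0.5019
κ = (pₒ − pₑ)/(1 − pₑ) = (0.6414 − 0.5019)/(1 − 0.5019) = 0.280

0.280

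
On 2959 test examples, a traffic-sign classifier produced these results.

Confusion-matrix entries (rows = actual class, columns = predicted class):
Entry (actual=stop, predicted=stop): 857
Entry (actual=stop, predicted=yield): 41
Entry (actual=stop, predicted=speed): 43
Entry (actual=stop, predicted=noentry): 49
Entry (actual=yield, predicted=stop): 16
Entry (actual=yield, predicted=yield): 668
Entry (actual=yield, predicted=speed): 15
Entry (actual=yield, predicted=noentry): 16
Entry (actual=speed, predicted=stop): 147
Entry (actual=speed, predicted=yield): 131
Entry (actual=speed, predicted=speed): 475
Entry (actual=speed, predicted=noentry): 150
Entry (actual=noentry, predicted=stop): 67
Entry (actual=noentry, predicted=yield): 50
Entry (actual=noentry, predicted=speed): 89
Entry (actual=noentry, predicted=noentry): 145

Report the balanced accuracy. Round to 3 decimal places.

Balanced accuracy = mean of per-class recall.
  stop: recall = 857/990 = 0.8657
  yield: recall = 668/715 = 0.9343
  speed: recall = 475/903 = 0.5260
  noentry: recall = 145/351 = 0.4131
Mean = (0.8657 + 0.9343 + 0.5260 + 0.4131) / 4 = 0.685

0.685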